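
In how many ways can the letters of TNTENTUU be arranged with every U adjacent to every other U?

420

Treat the 2 copies of U as a single block. The multiset to arrange is then {UU, E, N, N, T, T, T}, 7 items in all.
That gives (7)!/(3!·2!) = 420 arrangements.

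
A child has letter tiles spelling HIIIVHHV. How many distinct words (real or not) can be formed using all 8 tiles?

560

Letter multiplicities in HIIIVHHV: H×3, I×3, V×2.
So there are 8! / (3!·3!·2!) = 560 distinguishable arrangements.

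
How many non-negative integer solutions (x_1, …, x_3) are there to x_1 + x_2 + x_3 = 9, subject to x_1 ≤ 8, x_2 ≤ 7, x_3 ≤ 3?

Ignoring the caps, the number of non-negative solutions to x_1+…+x_3 = 9 is C(11,2) = 55.
Subtract solutions that violate a single cap (substitute x_i' = x_i − (cap_i+1)): x_1 ≥ 9 gives C(2,2) = 1; x_2 ≥ 8 gives C(3,2) = 3; x_3 ≥ 4 gives C(7,2) = 21. Together 25.
No two caps can be exceeded simultaneously, so the pair terms are all 0.
By inclusion–exclusion the count is 55 − 25 + 0 = 30.

30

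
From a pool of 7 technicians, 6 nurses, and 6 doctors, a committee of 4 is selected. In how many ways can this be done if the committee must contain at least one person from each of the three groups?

Unrestricted: C(19,4) = 3876 ways to pick any 4 of the 19.
Selections missing a whole group: no technicians → C(12,4) = 495; no nurses → C(13,4) = 715; no doctors → C(13,4) = 715.
Add back selections omitting two groups (i.e. drawn from a single group): C(7,4) + C(6,4) + C(6,4) = 65.
By inclusion–exclusion: 3876 − 1925 + 65 = 2016.

2016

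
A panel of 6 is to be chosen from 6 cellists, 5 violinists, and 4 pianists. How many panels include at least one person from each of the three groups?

With no constraint there are C(15,6) = 5005 possible selections.
Selections missing a whole group: no cellists → C(9,6) = 84; no violinists → C(10,6) = 210; no pianists → C(11,6) = 462.
Add back selections omitting two groups (i.e. drawn from a single group): C(6,6) + C(5,6) + C(4,6) = 1.
By inclusion–exclusion: 5005 − 756 + 1 = 4250.

4250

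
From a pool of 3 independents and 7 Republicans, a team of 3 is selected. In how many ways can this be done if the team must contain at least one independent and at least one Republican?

84

Unrestricted: C(10,3) = 120 ways to pick any 3 of the 10.
Selections missing a whole group: no independents → C(7,3) = 35; no Republicans → C(3,3) = 1.
Both groups omitted at once is impossible, so 120 − 36 = 84.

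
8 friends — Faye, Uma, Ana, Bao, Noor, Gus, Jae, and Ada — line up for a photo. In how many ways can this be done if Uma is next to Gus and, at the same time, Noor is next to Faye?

2880

Treat {Uma,Gus} as one block (2 orders) and {Noor,Faye} as another (2 orders).
That leaves 6 units to arrange: 2 × 2 × 6! = 4 × 720 = 2880.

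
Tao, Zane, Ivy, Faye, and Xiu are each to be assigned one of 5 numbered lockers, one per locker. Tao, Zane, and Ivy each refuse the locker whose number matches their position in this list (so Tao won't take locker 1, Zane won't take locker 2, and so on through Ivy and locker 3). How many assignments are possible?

64

Let Aᵢ (for i ∈ {1, 2, 3}) be the placements that put person i in their forbidden locker. Any j of these fix j positions, leaving (5−j)! ways to fill the rest, and there are C(3,j) ways to pick which j.
By inclusion–exclusion, the number of valid placements is Σ_{j=0}^{3} (−1)^j C(3,j)·(5−j)!.
Computing: 120 − 72 + 18 − 2 = 64.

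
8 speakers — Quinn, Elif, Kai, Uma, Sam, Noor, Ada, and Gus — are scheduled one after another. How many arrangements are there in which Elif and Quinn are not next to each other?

Of the 8! = 40320 arrangements, those with Elif and Quinn adjacent number 2 × 7! = 10080 (treat the pair as a block with 2 internal orders).
Complementary counting: 40320 − 10080 = 30240.

30240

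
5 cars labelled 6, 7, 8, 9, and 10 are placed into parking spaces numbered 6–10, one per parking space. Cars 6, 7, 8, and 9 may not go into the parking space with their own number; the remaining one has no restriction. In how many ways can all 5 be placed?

53

Let Aᵢ (for 6 ≤ i ≤ 9) be the placements that put car i in its forbidden parking space. Any j of these fix j positions, leaving (5−j)! ways to fill the rest, and there are C(4,j) ways to pick which j.
By inclusion–exclusion, the number of valid placements is Σ_{j=0}^{4} (−1)^j C(4,j)·(5−j)!.
Computing: 120 − 96 + 36 − 8 + 1 = 53.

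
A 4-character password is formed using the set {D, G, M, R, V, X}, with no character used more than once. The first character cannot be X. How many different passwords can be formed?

The first character has 6−1 = 5 choices (anything except X).
The remaining 3 characters are filled from the other 5 symbols without repetition: 5 × 4 × 3 = 60.
Total: 5 × 60 = 300.

300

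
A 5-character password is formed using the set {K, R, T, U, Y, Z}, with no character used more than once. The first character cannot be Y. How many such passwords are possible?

The first character has 6−1 = 5 choices (anything except Y).
The remaining 4 characters are filled from the other 5 symbols without repetition: 5 × 4 × 3 × 2 = 120.
Total: 5 × 120 = 600.

600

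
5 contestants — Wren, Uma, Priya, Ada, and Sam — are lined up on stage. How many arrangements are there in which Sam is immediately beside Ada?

48

Place the 3 others and the Sam-Ada pair as 4 objects in a line; the pair has 2 internal arrangements.
That gives 2 × 4! = 2 × 24 = 48.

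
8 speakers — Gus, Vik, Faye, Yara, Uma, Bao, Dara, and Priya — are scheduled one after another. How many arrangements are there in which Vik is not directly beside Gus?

There are 8! = 40320 arrangements in all. If Vik and Gus are adjacent, merging them into one block gives 2·(7)! = 10080 arrangements.
Complementary counting: 40320 − 10080 = 30240.

30240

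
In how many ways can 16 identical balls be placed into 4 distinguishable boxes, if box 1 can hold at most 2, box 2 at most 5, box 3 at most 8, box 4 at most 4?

19

By stars and bars, unrestricted non-negative solutions to x_1+…+x_4 = 16 number C(16+3,3) = 969.
Subtract solutions that violate a single cap (substitute x_i' = x_i − (cap_i+1)): x_1 ≥ 3 gives C(16,3) = 560; x_2 ≥ 6 gives C(13,3) = 286; x_3 ≥ 9 gives C(10,3) = 120; x_4 ≥ 5 gives C(14,3) = 364. Together 1330.
Add back pairs where two caps are both exceeded: 120 + 35 + 165 + 4 + 56 + 10 = 390.
Subtract triples: 0 + 10 + 0 + 0 = 10.
By inclusion–exclusion the count is 969 − 1330 + 390 − 10 = 19.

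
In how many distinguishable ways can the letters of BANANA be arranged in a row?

60

BANANA has 6 letters with A appearing 3 times and N appearing twice.
Dividing 6! = 720 by 3!·2! = 12 for the repeated letters gives 60.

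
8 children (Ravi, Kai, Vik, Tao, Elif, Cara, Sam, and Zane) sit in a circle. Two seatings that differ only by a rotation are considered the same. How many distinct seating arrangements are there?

5040

Fix one person's seat to break rotational symmetry; the remaining 7 people can be arranged in (7)! = 5040 ways.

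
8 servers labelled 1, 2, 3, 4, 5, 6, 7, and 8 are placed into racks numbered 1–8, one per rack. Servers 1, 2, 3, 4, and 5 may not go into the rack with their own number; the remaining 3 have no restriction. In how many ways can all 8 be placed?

21234

Let Aᵢ (for 1 ≤ i ≤ 5) be the placements that put server i in its forbidden rack. Any j of these fix j positions, leaving (8−j)! ways to fill the rest, and there are C(5,j) ways to pick which j.
By inclusion–exclusion, the number of valid placements is Σ_{j=0}^{5} (−1)^j C(5,j)·(8−j)!.
Computing: 40320 − 25200 + 7200 − 1200 + 120 − 6 = 21234.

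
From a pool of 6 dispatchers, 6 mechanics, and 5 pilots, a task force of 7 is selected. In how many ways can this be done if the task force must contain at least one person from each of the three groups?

Unrestricted: C(17,7) = 19448 ways to pick any 7 of the 17.
Subtract selections that omit an entire group: no dispatchers → C(11,7) = 330; no mechanics → C(11,7) = 330; no pilots → C(12,7) = 792.
Add back selections omitting two groups (i.e. drawn from a single group): C(6,7) + C(6,7) + C(5,7) = 0.
By inclusion–exclusion: 19448 − 1452 + 0 = 17996.

17996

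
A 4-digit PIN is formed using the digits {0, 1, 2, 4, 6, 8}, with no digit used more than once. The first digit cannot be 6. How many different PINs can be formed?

300

The first digit has 6−1 = 5 choices (anything except 6).
The remaining 3 digits are filled from the other 5 symbols without repetition: 5 × 4 × 3 = 60.
Total: 5 × 60 = 300.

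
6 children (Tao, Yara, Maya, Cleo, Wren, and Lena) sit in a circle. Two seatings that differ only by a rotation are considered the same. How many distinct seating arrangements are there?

120

Seat Tao anywhere (absorbing the rotational symmetry), then permute the other 5: (5)! = 120.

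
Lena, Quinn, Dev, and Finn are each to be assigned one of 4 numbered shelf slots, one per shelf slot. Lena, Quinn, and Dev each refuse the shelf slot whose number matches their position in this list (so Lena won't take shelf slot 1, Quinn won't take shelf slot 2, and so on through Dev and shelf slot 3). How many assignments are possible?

11

Let Aᵢ (for i ∈ {1, 2, 3}) be the placements that put person i in their forbidden shelf slot. Any j of these fix j positions, leaving (4−j)! ways to fill the rest, and there are C(3,j) ways to pick which j.
By inclusion–exclusion, the number of valid placements is Σ_{j=0}^{3} (−1)^j C(3,j)·(4−j)!.
Computing: 24 − 18 + 6 − 1 = 11.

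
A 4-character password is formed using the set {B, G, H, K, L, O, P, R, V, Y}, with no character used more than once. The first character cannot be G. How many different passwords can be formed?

The first character has 10−1 = 9 choices (anything except G).
The remaining 3 characters are filled from the other 9 symbols without repetition: 9 × 8 × 7 = 504.
Total: 9 × 504 = 4536.

4536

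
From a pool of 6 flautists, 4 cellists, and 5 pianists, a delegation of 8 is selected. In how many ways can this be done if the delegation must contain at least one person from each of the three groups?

6216

With no constraint there are C(15,8) = 6435 possible selections.
Subtract selections that omit an entire group: no flautists → C(9,8) = 9; no cellists → C(11,8) = 165; no pianists → C(10,8) = 45.
Add back selections omitting two groups (i.e. drawn from a single group): C(6,8) + C(4,8) + C(5,8) = 0.
By inclusion–exclusion: 6435 − 219 + 0 = 6216.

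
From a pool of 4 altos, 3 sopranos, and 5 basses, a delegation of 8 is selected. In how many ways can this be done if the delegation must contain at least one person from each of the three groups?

485

Unrestricted: C(12,8) = 495 ways to pick any 8 of the 12.
Selections missing a whole group: no altos → C(8,8) = 1; no sopranos → C(9,8) = 9; no basses → C(7,8) = 0.
Add back selections omitting two groups (i.e. drawn from a single group): C(4,8) + C(3,8) + C(5,8) = 0.
By inclusion–exclusion: 495 − 10 + 0 = 485.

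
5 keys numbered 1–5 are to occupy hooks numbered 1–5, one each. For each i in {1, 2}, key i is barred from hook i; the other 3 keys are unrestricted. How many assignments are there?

Let Aᵢ (for i ∈ {1, 2}) be the placements that put key i in its forbidden hook. Any j of these fix j positions, leaving (5−j)! ways to fill the rest, and there are C(2,j) ways to pick which j.
By inclusion–exclusion, the number of valid placements is Σ_{j=0}^{2} (−1)^j C(2,j)·(5−j)!.
Computing: 120 − 48 + 6 = 78.

78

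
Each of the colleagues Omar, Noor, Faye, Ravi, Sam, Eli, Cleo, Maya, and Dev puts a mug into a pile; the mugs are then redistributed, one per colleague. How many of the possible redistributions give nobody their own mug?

Let Aᵢ be the assignments in which colleague i gets their own mug. We want the size of the complement of A₁∪…∪A_9.
By inclusion–exclusion this is Σ_{j=0}^{9} (−1)^j C(9,j)·(9−j)!.
Computing: 362880 − 362880 + 181440 − 60480 + 15120 − 3024 + 504 − 72 + 9 − 1 = 133496.

133496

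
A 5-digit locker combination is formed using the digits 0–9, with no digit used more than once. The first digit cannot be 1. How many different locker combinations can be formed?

The first digit has 10−1 = 9 choices (anything except 1).
The remaining 4 digits are filled from the other 9 symbols without repetition: 9 × 8 × 7 × 6 = 3024.
Total: 9 × 3024 = 27216.

27216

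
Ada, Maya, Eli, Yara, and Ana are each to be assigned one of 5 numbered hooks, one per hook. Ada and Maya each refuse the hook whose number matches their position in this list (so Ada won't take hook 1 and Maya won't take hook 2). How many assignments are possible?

78

Let Aᵢ (for i ∈ {1, 2}) be the placements that put person i in their forbidden hook. Any j of these fix j positions, leaving (5−j)! ways to fill the rest, and there are C(2,j) ways to pick which j.
By inclusion–exclusion, the number of valid placements is Σ_{j=0}^{2} (−1)^j C(2,j)·(5−j)!.
Computing: 120 − 48 + 6 = 78.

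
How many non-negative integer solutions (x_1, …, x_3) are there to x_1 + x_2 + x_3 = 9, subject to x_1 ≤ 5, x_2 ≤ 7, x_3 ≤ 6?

Ignoring the caps, the number of non-negative solutions to x_1+…+x_3 = 9 is C(11,2) = 55.
Subtract solutions that violate a single cap (substitute x_i' = x_i − (cap_i+1)): x_1 ≥ 6 gives C(5,2) = 10; x_2 ≥ 8 gives C(3,2) = 3; x_3 ≥ 7 gives C(4,2) = 6. Together 19.
No two caps can be exceeded simultaneously, so the pair terms are all 0.
By inclusion–exclusion the count is 55 − 19 + 0 = 36.

36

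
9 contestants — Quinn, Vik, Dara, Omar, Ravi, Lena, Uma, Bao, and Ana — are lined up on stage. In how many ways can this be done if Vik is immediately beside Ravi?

80640

Glue Vik and Ravi into one block (2 internal orders), leaving 8 units to arrange in a row.
That gives 2 × 8! = 2 × 40320 = 80640.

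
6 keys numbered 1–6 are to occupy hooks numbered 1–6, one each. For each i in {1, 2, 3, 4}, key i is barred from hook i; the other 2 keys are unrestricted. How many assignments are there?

362

Let Aᵢ (for 1 ≤ i ≤ 4) be the placements that put key i in its forbidden hook. Any j of these fix j positions, leaving (6−j)! ways to fill the rest, and there are C(4,j) ways to pick which j.
By inclusion–exclusion, the number of valid placements is Σ_{j=0}^{4} (−1)^j C(4,j)·(6−j)!.
Computing: 720 − 480 + 144 − 24 + 2 = 362.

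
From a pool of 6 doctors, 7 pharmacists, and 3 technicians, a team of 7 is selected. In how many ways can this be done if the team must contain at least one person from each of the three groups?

Total 7-person selections from all 16: C(16,7) = 11440.
Selections missing a whole group: no doctors → C(10,7) = 120; no pharmacists → C(9,7) = 36; no technicians → C(13,7) = 1716.
Add back selections omitting two groups (i.e. drawn from a single group): C(6,7) + C(7,7) + C(3,7) = 1.
By inclusion–exclusion: 11440 − 1872 + 1 = 9569.

9569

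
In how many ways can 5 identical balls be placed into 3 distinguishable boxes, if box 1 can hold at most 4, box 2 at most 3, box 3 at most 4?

16

By stars and bars, unrestricted non-negative solutions to x_1+…+x_3 = 5 number C(5+2,2) = 21.
Subtract solutions that violate a single cap (substitute x_i' = x_i − (cap_i+1)): x_1 ≥ 5 gives C(2,2) = 1; x_2 ≥ 4 gives C(3,2) = 3; x_3 ≥ 5 gives C(2,2) = 1. Together 5.
No two caps can be exceeded simultaneously, so the pair terms are all 0.
By inclusion–exclusion the count is 21 − 5 + 0 = 16.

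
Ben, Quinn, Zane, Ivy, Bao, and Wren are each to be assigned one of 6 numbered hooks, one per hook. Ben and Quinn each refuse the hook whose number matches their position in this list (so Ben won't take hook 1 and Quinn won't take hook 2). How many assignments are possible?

Let Aᵢ (for i ∈ {1, 2}) be the placements that put person i in their forbidden hook. Any j of these fix j positions, leaving (6−j)! ways to fill the rest, and there are C(2,j) ways to pick which j.
By inclusion–exclusion, the number of valid placements is Σ_{j=0}^{2} (−1)^j C(2,j)·(6−j)!.
Computing: 720 − 240 + 24 = 504.

504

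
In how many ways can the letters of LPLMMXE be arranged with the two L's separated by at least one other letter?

900

Total arrangements of LPLMMXE: 7!/(2!·2!) = 1260.
If the two L's are adjacent, glue them into one block, leaving 6 items to arrange: (6)!/(2!) = 360 ways.
Hence 1260 − 360 = 900.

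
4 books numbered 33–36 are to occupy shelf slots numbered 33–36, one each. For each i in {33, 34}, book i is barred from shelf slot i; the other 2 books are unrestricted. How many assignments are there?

Let Aᵢ (for i ∈ {33, 34}) be the placements that put book i in its forbidden shelf slot. Any j of these fix j positions, leaving (4−j)! ways to fill the rest, and there are C(2,j) ways to pick which j.
By inclusion–exclusion, the number of valid placements is Σ_{j=0}^{2} (−1)^j C(2,j)·(4−j)!.
Computing: 24 − 12 + 2 = 14.

14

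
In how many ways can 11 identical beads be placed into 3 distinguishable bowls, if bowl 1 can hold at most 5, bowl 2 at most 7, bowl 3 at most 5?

Ignoring the caps, the number of non-negative solutions to x_1+…+x_3 = 11 is C(13,2) = 78.
Subtract solutions that violate a single cap (substitute x_i' = x_i − (cap_i+1)): x_1 ≥ 6 gives C(7,2) = 21; x_2 ≥ 8 gives C(5,2) = 10; x_3 ≥ 6 gives C(7,2) = 21. Together 52.
No two caps can be exceeded simultaneously, so the pair terms are all 0.
By inclusion–exclusion the count is 78 − 52 + 0 = 26.

26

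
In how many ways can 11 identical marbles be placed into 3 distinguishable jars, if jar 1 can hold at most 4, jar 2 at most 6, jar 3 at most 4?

Without the upper bounds there are C(13,2) = 78 ways to split 11 among 3 jars.
Subtract solutions that violate a single cap (substitute x_i' = x_i − (cap_i+1)): x_1 ≥ 5 gives C(8,2) = 28; x_2 ≥ 7 gives C(6,2) = 15; x_3 ≥ 5 gives C(8,2) = 28. Together 71.
Add back pairs where two caps are both exceeded: 0 + 3 + 0 = 3.
By inclusion–exclusion the count is 78 − 71 + 3 = 10.

10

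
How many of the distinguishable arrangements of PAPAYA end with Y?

10

Fix Y in the last position and arrange the remaining 5 letters.
Those 5 letters have A appearing 3 times and P appearing twice, giving (5)!/(3!·2!) = 10.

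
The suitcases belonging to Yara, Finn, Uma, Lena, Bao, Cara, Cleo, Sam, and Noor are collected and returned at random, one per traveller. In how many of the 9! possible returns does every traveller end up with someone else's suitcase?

This is the derangement count D_9: permutations of 9 items with no fixed point.
By inclusion–exclusion this is Σ_{j=0}^{9} (−1)^j C(9,j)·(9−j)!.
Computing: 362880 − 362880 + 181440 − 60480 + 15120 − 3024 + 504 − 72 + 9 − 1 = 133496.

133496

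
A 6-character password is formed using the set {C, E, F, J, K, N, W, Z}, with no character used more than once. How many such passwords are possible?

20160

This is a permutation of 6 out of 8: P(8,6) = 8!/2!.
That product is 8 × 7 × 6 × 5 × 4 × 3 = 20160.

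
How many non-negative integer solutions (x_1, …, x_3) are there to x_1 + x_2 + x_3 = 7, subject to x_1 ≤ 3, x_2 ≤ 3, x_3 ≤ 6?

15

Ignoring the caps, the number of non-negative solutions to x_1+…+x_3 = 7 is C(9,2) = 36.
Subtract solutions that violate a single cap (substitute x_i' = x_i − (cap_i+1)): x_1 ≥ 4 gives C(5,2) = 10; x_2 ≥ 4 gives C(5,2) = 10; x_3 ≥ 7 gives C(2,2) = 1. Together 21.
No two caps can be exceeded simultaneously, so the pair terms are all 0.
By inclusion–exclusion the count is 36 − 21 + 0 = 15.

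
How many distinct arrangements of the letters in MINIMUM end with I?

120

Fix I in the last position and arrange the remaining 6 letters.
Those 6 letters have M appearing 3 times, giving (6)!/(3!) = 120.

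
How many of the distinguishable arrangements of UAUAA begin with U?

4

Fix U in the first position and arrange the remaining 4 letters.
Those 4 letters have A appearing 3 times, giving (4)!/(3!) = 4.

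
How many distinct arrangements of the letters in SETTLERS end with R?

630

Fix R in the last position and arrange the remaining 7 letters.
Those 7 letters have E appearing twice, S appearing twice, and T appearing twice, giving (7)!/(2!·2!·2!) = 630.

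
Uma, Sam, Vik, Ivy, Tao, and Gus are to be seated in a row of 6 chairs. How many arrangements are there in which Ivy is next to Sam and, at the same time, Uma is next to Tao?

Treat {Ivy,Sam} as one block (2 orders) and {Uma,Tao} as another (2 orders).
That leaves 4 units to arrange: 2 × 2 × 4! = 4 × 24 = 96.

96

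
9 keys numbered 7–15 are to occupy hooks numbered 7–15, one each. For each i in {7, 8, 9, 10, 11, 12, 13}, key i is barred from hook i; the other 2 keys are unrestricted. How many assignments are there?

165016

Let Aᵢ (for 7 ≤ i ≤ 13) be the placements that put key i in its forbidden hook. Any j of these fix j positions, leaving (9−j)! ways to fill the rest, and there are C(7,j) ways to pick which j.
By inclusion–exclusion, the number of valid placements is Σ_{j=0}^{7} (−1)^j C(7,j)·(9−j)!.
Computing: 362880 − 282240 + 105840 − 25200 + 4200 − 504 + 42 − 2 = 165016.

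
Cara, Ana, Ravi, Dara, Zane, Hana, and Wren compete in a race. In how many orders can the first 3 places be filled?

There are 7 choices for 1st place, 6 for 2nd, and 5 for 3rd.
That gives 7 × 6 × 5 = 210.

210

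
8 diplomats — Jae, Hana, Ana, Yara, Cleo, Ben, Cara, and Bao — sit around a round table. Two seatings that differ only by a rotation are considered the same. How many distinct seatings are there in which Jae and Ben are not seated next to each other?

All circular seatings of 8 people number (7)! = 5040.
Those with Jae next to Ben: fuse the pair into one unit and seat 7 units around a circle — 2·(6)! = 1440.
Subtracting, 5040 − 1440 = 3600.

3600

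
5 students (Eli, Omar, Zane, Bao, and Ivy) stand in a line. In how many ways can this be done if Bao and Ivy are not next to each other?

There are 5! = 120 arrangements in all. If Bao and Ivy are adjacent, merging them into one block gives 2·(4)! = 48 arrangements.
So 120 − 48 = 72 arrangements keep them apart.

72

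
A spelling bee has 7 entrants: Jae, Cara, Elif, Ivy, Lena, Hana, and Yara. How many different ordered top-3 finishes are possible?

There are 7 choices for 1st place, 6 for 2nd, and 5 for 3rd.
That gives 7 × 6 × 5 = 210.

210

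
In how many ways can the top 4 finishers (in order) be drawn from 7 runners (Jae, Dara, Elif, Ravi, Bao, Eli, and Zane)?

840

There are 7 choices for 1st place, 6 for 2nd, and so on down to 4 for position 4.
That gives 7 × 6 × 5 × 4 = 840.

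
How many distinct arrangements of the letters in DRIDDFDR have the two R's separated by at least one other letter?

630

Total arrangements of DRIDDFDR: 8!/(4!·2!) = 840.
If the two R's are adjacent, glue them into one block, leaving 7 items to arrange: (7)!/(4!) = 210 ways.
Subtracting, 840 − 210 = 630 arrangements keep the R's apart.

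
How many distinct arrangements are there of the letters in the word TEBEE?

The 5 letters of TEBEE have repeats: E appearing 3 times.
So there are 5! / (3!) = 20 distinguishable arrangements.

20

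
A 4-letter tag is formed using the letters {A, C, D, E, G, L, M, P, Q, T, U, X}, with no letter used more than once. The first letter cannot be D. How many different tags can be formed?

The first letter has 12−1 = 11 choices (anything except D).
The remaining 3 letters are filled from the other 11 symbols without repetition: 11 × 10 × 9 = 990.
Total: 11 × 990 = 10890.

10890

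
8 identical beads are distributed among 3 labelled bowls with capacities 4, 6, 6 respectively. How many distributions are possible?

29

By stars and bars, unrestricted non-negative solutions to x_1+…+x_3 = 8 number C(8+2,2) = 45.
Subtract solutions that violate a single cap (substitute x_i' = x_i − (cap_i+1)): x_1 ≥ 5 gives C(5,2) = 10; x_2 ≥ 7 gives C(3,2) = 3; x_3 ≥ 7 gives C(3,2) = 3. Together 16.
No two caps can be exceeded simultaneously, so the pair terms are all 0.
By inclusion–exclusion the count is 45 − 16 + 0 = 29.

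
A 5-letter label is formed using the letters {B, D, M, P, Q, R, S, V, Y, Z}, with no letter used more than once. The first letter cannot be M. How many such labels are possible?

The first letter has 10−1 = 9 choices (anything except M).
The remaining 4 letters are filled from the other 9 symbols without repetition: 9 × 8 × 7 × 6 = 3024.
Total: 9 × 3024 = 27216.

27216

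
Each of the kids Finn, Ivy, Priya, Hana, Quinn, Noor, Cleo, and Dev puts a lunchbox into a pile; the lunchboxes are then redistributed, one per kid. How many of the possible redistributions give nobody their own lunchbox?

Let Aᵢ be the assignments in which kid i gets their own lunchbox. We want the size of the complement of A₁∪…∪A_8.
By inclusion–exclusion this is Σ_{j=0}^{8} (−1)^j C(8,j)·(8−j)!.
Computing: 40320 − 40320 + 20160 − 6720 + 1680 − 336 + 56 − 8 + 1 = 14833.

14833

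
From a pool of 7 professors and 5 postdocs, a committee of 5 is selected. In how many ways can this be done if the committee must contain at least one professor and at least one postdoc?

Unrestricted: C(12,5) = 792 ways to pick any 5 of the 12.
Subtract selections that omit an entire group: no professors → C(5,5) = 1; no postdocs → C(7,5) = 21.
Both groups omitted at once is impossible, so 792 − 22 = 770.

770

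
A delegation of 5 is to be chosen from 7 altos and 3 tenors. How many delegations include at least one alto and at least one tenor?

Total 5-person selections from all 10: C(10,5) = 252.
Subtract selections that omit an entire group: no altos → C(3,5) = 0; no tenors → C(7,5) = 21.
Both groups omitted at once is impossible, so 252 − 21 = 231.

231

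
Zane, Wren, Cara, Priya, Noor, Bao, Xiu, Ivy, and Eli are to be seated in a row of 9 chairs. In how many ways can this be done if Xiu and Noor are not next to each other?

282240

Of the 9! = 362880 arrangements, those with Xiu and Noor adjacent number 2 × 8! = 80640 (treat the pair as a block with 2 internal orders).
So 362880 − 80640 = 282240 arrangements keep them apart.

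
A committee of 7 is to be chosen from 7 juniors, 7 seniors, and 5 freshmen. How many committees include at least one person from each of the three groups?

45374

With no constraint there are C(19,7) = 50388 possible selections.
Selections missing a whole group: no juniors → C(12,7) = 792; no seniors → C(12,7) = 792; no freshmen → C(14,7) = 3432.
Add back selections omitting two groups (i.e. drawn from a single group): C(7,7) + C(7,7) + C(5,7) = 2.
By inclusion–exclusion: 50388 − 5016 + 2 = 45374.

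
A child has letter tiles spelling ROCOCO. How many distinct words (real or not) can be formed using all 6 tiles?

The 6 letters of ROCOCO have repeats: C appearing twice and O appearing 3 times.
So there are 6! / (3!·2!) = 60 distinguishable arrangements.

60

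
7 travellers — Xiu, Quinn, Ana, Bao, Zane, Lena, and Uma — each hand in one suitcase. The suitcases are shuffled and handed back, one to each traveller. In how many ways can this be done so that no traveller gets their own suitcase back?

1854

This is the derangement count D_7: permutations of 7 items with no fixed point.
By inclusion–exclusion this is Σ_{j=0}^{7} (−1)^j C(7,j)·(7−j)!.
Computing: 5040 − 5040 + 2520 − 840 + 210 − 42 + 7 − 1 = 1854.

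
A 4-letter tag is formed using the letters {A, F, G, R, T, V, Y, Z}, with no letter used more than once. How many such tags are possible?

1680

With no repetition, fill the 4 letters in order: 8 choices, then 7, down to 5.
8 × 7 × 6 × 5 = 1680.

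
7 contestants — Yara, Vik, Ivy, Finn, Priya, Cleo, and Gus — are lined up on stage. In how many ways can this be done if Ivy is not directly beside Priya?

3600

There are 7! = 5040 arrangements in all. If Ivy and Priya are adjacent, merging them into one block gives 2·(6)! = 1440 arrangements.
Complementary counting: 5040 − 1440 = 3600.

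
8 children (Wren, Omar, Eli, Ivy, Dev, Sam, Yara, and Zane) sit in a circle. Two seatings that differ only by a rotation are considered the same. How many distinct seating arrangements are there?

5040

Fix one person's seat to break rotational symmetry; the remaining 7 people can be arranged in (7)! = 5040 ways.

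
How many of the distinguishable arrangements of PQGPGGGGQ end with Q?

168

With the last slot taken by Q, it remains to arrange the other 8 letters (PGPGGGGQ).
Those 8 letters have G appearing 5 times and P appearing twice, giving (8)!/(5!·2!) = 168.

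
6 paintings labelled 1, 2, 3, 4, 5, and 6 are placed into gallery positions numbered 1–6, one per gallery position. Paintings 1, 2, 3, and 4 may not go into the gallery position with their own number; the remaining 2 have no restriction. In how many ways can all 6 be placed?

362

Let Aᵢ (for 1 ≤ i ≤ 4) be the placements that put painting i in its forbidden gallery position. Any j of these fix j positions, leaving (6−j)! ways to fill the rest, and there are C(4,j) ways to pick which j.
By inclusion–exclusion, the number of valid placements is Σ_{j=0}^{4} (−1)^j C(4,j)·(6−j)!.
Computing: 720 − 480 + 144 − 24 + 2 = 362.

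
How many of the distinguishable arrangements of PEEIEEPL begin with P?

Fix P in the first position and arrange the remaining 7 letters.
Those 7 letters have E appearing 4 times, giving (7)!/(4!) = 210.

210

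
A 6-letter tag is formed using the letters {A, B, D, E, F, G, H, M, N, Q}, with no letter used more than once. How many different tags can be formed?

This is a permutation of 6 out of 10: P(10,6) = 10!/4!.
That product is 10 × 9 × 8 × 7 × 6 × 5 = 151200.

151200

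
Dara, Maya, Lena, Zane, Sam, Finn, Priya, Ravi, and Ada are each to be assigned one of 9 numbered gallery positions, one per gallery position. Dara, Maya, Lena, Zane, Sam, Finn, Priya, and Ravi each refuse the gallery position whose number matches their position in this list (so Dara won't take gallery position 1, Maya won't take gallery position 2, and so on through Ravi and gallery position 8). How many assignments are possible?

Let Aᵢ (for 1 ≤ i ≤ 8) be the placements that put person i in their forbidden gallery position. Any j of these fix j positions, leaving (9−j)! ways to fill the rest, and there are C(8,j) ways to pick which j.
By inclusion–exclusion, the number of valid placements is Σ_{j=0}^{8} (−1)^j C(8,j)·(9−j)!.
Computing: 362880 − 322560 + 141120 − 40320 + 8400 − 1344 + 168 − 16 + 1 = 148329.

148329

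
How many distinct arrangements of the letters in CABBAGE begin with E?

180

With the first slot taken by E, it remains to arrange the other 6 letters (CABBAG).
Those 6 letters have A appearing twice and B appearing twice, giving (6)!/(2!·2!) = 180.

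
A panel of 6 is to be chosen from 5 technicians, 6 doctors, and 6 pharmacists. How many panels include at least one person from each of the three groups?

Total 6-person selections from all 17: C(17,6) = 12376.
Selections missing a whole group: no technicians → C(12,6) = 924; no doctors → C(11,6) = 462; no pharmacists → C(11,6) = 462.
Add back selections omitting two groups (i.e. drawn from a single group): C(5,6) + C(6,6) + C(6,6) = 2.
By inclusion–exclusion: 12376 − 1848 + 2 = 10530.

10530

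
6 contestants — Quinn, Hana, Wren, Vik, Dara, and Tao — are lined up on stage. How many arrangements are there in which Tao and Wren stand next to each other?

Treat {Tao, Wren} as a single unit. There are 5 units to order, and the pair itself can be ordered 2 ways.
So the count is 2·(5)! = 240.

240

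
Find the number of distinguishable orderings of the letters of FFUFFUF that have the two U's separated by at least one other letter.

15

Total arrangements of FFUFFUF: 7!/(5!·2!) = 21.
If the two U's are adjacent, glue them into one block, leaving 6 items to arrange: (6)!/(5!) = 6 ways.
Hence 21 − 6 = 15.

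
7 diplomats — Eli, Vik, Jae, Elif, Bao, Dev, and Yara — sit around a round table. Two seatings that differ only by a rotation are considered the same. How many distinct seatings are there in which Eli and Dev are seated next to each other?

Treat {Eli, Dev} as one unit (2 internal orders) and seat the resulting 6 units around the table: (5)! circular arrangements.
So 2 × (5)! = 2 × 120 = 240.

240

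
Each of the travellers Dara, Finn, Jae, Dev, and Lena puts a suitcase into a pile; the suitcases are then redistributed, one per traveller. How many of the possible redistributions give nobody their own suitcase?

This is the derangement count D_5: permutations of 5 items with no fixed point.
By inclusion–exclusion this is Σ_{j=0}^{5} (−1)^j C(5,j)·(5−j)!.
Computing: 120 − 120 + 60 − 20 + 5 − 1 = 44.

44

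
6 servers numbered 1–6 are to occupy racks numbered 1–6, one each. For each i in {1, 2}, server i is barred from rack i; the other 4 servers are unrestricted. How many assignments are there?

Let Aᵢ (for i ∈ {1, 2}) be the placements that put server i in its forbidden rack. Any j of these fix j positions, leaving (6−j)! ways to fill the rest, and there are C(2,j) ways to pick which j.
By inclusion–exclusion, the number of valid placements is Σ_{j=0}^{2} (−1)^j C(2,j)·(6−j)!.
Computing: 720 − 240 + 24 = 504.

504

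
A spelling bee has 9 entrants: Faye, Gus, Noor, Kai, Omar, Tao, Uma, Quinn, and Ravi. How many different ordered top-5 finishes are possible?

This is an ordered selection of 5 from 9: P(9,5).
That gives 9 × 8 × 7 × 6 × 5 = 15120.

15120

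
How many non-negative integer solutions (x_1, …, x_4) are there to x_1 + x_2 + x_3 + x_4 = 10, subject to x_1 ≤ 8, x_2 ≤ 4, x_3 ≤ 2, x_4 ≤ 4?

71

By stars and bars, unrestricted non-negative solutions to x_1+…+x_4 = 10 number C(10+3,3) = 286.
Subtract solutions that violate a single cap (substitute x_i' = x_i − (cap_i+1)): x_1 ≥ 9 gives C(4,3) = 4; x_2 ≥ 5 gives C(8,3) = 56; x_3 ≥ 3 gives C(10,3) = 120; x_4 ≥ 5 gives C(8,3) = 56. Together 236.
Add back pairs where two caps are both exceeded: 0 + 0 + 0 + 10 + 1 + 10 = 21.
By inclusion–exclusion the count is 286 − 236 + 21 = 71.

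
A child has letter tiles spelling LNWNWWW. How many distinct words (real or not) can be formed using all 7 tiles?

The 7 letters of LNWNWWW have repeats: N appearing twice and W appearing 4 times.
Dividing 7! = 5040 by 4!·2! = 48 for the repeated letters gives 105.

105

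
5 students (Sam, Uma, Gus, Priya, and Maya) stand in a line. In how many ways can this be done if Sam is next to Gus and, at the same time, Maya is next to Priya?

24

Treat {Sam,Gus} as one block (2 orders) and {Maya,Priya} as another (2 orders).
That leaves 3 units to arrange: 2 × 2 × 3! = 4 × 6 = 24.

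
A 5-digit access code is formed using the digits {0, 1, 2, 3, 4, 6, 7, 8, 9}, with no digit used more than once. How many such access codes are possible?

This is a permutation of 5 out of 9: P(9,5) = 9!/4!.
9 × 8 × 7 × 6 × 5 = 15120.

15120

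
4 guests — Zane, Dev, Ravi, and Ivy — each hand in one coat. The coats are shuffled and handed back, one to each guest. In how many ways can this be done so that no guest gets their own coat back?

9

Let Aᵢ be the assignments in which guest i gets their own coat. We want the size of the complement of A₁∪…∪A_4.
By inclusion–exclusion this is Σ_{j=0}^{4} (−1)^j C(4,j)·(4−j)!.
Computing: 24 − 24 + 12 − 4 + 1 = 9.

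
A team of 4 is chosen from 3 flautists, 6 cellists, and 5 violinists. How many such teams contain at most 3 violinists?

996

Split by how many violinists are chosen (0 through 3).
Sum: C(5,0)·C(9,4) + C(5,1)·C(9,3) + C(5,2)·C(9,2) + C(5,3)·C(9,1) = 126 + 420 + 360 + 90 = 996.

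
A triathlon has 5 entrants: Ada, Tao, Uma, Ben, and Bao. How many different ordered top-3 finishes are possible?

There are 5 choices for 1st place, 4 for 2nd, and 3 for 3rd.
That gives 5 × 4 × 3 = 60.

60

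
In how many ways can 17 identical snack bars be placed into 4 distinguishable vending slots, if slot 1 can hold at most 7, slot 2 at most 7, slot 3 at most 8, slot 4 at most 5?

227

Without the upper bounds there are C(20,3) = 1140 ways to split 17 among 4 vending slots.
Subtract solutions that violate a single cap (substitute x_i' = x_i − (cap_i+1)): x_1 ≥ 8 gives C(12,3) = 220; x_2 ≥ 8 gives C(12,3) = 220; x_3 ≥ 9 gives C(11,3) = 165; x_4 ≥ 6 gives C(14,3) = 364. Together 969.
Add back pairs where two caps are both exceeded: 4 + 1 + 20 + 1 + 20 + 10 = 56.
By inclusion–exclusion the count is 1140 − 969 + 56 = 227.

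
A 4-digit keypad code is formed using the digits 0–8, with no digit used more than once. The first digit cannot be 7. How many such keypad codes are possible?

2688

The first digit has 9−1 = 8 choices (anything except 7).
The remaining 3 digits are filled from the other 8 symbols without repetition: 8 × 7 × 6 = 336.
Total: 8 × 336 = 2688.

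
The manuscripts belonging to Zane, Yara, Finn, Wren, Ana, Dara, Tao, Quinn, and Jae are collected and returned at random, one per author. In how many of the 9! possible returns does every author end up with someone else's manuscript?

133496

Let Aᵢ be the assignments in which author i gets their own manuscript. We want the size of the complement of A₁∪…∪A_9.
By inclusion–exclusion this is Σ_{j=0}^{9} (−1)^j C(9,j)·(9−j)!.
Computing: 362880 − 362880 + 181440 − 60480 + 15120 − 3024 + 504 − 72 + 9 − 1 = 133496.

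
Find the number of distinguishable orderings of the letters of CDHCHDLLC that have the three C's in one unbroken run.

Treat the 3 copies of C as a single block. The multiset to arrange is then {CCC, D, D, H, H, L, L}, 7 items in all.
That gives (7)!/(2!·2!·2!) = 630 arrangements.

630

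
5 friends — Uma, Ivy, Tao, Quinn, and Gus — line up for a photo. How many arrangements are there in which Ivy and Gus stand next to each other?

48

Glue Ivy and Gus into one block (2 internal orders), leaving 4 units to arrange in a row.
That gives 2 × 4! = 2 × 24 = 48.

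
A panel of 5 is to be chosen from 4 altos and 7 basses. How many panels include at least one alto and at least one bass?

Total 5-person selections from all 11: C(11,5) = 462.
Selections missing a whole group: no altos → C(7,5) = 21; no basses → C(4,5) = 0.
Both groups omitted at once is impossible, so 462 − 21 = 441.

441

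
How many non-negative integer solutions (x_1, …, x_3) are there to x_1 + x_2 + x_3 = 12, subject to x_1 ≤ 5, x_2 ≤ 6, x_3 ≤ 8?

Ignoring the caps, the number of non-negative solutions to x_1+…+x_3 = 12 is C(14,2) = 91.
Subtract solutions that violate a single cap (substitute x_i' = x_i − (cap_i+1)): x_1 ≥ 6 gives C(8,2) = 28; x_2 ≥ 7 gives C(7,2) = 21; x_3 ≥ 9 gives C(5,2) = 10. Together 59.
No two caps can be exceeded simultaneously, so the pair terms are all 0.
By inclusion–exclusion the count is 91 − 59 + 0 = 32.

32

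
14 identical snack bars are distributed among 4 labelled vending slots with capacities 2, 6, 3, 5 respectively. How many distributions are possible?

By stars and bars, unrestricted non-negative solutions to x_1+…+x_4 = 14 number C(14+3,3) = 680.
Subtract solutions that violate a single cap (substitute x_i' = x_i − (cap_i+1)): x_1 ≥ 3 gives C(14,3) = 364; x_2 ≥ 7 gives C(10,3) = 120; x_3 ≥ 4 gives C(13,3) = 286; x_4 ≥ 6 gives C(11,3) = 165. Together 935.
Add back pairs where two caps are both exceeded: 35 + 120 + 56 + 20 + 4 + 35 = 270.
Subtract triples: 1 + 0 + 4 + 0 = 5.
By inclusion–exclusion the count is 680 − 935 + 270 − 5 = 10.

10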